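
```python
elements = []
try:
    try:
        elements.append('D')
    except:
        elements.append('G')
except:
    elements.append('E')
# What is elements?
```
['D']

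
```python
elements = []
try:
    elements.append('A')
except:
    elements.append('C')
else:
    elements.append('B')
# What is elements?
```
['A', 'B']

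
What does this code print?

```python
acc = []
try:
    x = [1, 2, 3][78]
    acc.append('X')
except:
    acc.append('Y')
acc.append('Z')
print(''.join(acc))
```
YZ

Exception raised in try, caught by bare except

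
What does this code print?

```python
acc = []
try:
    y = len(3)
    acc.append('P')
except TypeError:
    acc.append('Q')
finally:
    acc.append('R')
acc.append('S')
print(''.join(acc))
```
QRS

finally always runs, even after exception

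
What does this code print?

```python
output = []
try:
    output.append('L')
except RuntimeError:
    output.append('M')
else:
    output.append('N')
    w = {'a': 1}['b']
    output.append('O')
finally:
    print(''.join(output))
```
LN

Try succeeds, else appends 'N', KeyError in else is uncaught, finally prints before exception propagates ('O' never appended)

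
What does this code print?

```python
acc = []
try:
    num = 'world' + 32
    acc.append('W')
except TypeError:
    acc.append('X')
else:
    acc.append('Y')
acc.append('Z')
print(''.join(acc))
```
XZ

else block skipped when exception is caught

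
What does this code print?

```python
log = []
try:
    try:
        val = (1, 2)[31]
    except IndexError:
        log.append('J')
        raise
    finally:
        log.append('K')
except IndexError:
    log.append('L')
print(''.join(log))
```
JKL

finally runs before re-raised exception propagates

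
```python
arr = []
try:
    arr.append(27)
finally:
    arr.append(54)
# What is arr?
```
[27, 54]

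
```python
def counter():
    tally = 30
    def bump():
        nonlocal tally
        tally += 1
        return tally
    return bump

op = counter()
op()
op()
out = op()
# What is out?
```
33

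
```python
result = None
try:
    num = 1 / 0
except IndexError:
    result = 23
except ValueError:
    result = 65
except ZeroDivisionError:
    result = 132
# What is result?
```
132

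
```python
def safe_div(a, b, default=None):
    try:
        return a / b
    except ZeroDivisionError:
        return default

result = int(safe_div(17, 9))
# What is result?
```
1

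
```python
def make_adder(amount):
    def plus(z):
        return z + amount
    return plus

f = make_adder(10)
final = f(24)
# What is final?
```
34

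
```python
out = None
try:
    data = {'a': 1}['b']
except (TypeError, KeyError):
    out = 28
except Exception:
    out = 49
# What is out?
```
28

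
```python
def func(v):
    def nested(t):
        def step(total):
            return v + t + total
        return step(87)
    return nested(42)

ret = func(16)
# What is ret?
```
145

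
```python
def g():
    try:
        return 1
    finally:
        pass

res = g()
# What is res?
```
1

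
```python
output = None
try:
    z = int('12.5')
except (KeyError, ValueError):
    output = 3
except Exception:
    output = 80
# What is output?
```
3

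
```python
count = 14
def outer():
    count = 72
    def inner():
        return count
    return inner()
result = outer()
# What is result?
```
72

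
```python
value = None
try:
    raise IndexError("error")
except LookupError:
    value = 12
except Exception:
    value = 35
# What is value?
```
12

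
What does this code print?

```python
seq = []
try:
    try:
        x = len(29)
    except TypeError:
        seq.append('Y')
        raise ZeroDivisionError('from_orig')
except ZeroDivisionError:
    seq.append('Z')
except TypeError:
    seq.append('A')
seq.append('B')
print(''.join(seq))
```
YZB

ZeroDivisionError raised and caught, original TypeError not re-raised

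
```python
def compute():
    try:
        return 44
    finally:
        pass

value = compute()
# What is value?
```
44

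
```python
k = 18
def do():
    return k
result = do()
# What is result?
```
18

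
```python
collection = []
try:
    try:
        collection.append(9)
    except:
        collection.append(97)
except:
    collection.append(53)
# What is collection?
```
[9]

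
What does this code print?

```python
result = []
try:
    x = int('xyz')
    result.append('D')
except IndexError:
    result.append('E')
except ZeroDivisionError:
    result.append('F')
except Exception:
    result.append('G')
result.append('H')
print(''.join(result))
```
GH

ValueError not specifically caught, falls to Exception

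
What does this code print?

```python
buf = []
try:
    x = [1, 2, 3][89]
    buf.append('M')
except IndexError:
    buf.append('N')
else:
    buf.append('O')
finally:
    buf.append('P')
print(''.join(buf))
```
NP

Exception: except runs, else skipped, finally runs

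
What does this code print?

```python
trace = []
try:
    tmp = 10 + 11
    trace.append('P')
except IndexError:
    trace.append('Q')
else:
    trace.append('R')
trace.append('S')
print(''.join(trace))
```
PRS

else block runs when no exception occurs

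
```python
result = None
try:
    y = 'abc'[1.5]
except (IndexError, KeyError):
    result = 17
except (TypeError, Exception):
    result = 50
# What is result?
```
50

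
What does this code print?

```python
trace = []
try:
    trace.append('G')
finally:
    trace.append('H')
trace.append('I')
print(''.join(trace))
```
GHI

try/finally without except, no exception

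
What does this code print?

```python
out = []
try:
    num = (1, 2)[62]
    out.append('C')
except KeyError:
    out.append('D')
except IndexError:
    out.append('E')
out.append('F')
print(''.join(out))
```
EF

IndexError is caught by its specific handler, not KeyError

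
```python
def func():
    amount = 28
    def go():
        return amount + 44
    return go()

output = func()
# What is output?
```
72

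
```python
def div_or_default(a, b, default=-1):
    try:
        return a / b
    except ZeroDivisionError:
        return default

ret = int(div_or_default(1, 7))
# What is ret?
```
0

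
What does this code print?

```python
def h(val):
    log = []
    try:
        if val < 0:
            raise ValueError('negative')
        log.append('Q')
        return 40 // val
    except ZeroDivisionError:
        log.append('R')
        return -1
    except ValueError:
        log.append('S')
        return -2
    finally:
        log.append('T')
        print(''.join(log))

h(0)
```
QRT

val=0 causes ZeroDivisionError, caught, finally prints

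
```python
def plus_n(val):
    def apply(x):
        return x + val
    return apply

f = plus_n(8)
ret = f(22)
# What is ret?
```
30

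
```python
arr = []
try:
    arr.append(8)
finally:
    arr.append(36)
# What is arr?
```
[8, 36]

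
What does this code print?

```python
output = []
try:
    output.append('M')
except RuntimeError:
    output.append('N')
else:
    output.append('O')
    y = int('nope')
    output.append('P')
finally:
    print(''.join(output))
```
MO

Try succeeds, else appends 'O', ValueError in else is uncaught, finally prints before exception propagates ('P' never appended)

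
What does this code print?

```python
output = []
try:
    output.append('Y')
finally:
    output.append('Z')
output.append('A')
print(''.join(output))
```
YZA

try/finally without except, no exception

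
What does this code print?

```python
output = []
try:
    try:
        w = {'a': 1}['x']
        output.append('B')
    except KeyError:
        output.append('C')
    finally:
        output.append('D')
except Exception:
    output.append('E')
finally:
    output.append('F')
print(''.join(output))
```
CDF

Both finally blocks run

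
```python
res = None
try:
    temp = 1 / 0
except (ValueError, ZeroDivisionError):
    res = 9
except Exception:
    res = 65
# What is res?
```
9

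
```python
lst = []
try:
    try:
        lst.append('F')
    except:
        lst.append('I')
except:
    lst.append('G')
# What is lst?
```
['F']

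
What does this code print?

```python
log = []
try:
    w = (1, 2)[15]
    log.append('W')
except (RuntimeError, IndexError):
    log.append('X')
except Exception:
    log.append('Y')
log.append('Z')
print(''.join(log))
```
XZ

IndexError matches tuple containing it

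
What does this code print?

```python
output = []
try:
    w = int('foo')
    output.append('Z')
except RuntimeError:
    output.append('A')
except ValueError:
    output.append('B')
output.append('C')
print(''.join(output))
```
BC

ValueError is caught by its specific handler, not RuntimeError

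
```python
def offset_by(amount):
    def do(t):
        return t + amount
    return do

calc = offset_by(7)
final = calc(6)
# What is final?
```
13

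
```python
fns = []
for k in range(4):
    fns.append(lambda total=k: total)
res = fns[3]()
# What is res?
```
3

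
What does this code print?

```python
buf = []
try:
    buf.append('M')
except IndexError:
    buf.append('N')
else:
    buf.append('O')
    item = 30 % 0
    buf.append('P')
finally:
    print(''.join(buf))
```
MO

Try succeeds, else appends 'O', ZeroDivisionError in else is uncaught, finally prints before exception propagates ('P' never appended)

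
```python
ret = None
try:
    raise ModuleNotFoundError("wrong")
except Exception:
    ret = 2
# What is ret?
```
2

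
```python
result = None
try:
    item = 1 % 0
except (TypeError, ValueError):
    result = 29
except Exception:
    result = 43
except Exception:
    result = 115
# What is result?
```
43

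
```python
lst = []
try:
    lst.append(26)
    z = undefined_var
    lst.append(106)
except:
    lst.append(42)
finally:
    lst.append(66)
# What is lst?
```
[26, 42, 66]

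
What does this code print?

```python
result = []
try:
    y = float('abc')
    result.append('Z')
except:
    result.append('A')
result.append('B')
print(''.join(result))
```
AB

Exception raised in try, caught by bare except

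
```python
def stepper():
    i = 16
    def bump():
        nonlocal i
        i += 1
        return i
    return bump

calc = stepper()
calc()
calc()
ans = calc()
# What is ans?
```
19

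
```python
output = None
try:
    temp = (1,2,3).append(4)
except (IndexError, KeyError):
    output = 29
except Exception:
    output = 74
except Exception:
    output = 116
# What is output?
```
74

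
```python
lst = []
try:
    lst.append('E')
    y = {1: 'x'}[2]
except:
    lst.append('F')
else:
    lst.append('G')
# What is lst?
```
['E', 'F']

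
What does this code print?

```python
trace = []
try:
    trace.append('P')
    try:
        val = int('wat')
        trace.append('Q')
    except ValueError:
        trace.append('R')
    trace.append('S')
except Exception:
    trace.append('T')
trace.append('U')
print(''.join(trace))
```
PRSU

Inner exception caught by inner handler, outer continues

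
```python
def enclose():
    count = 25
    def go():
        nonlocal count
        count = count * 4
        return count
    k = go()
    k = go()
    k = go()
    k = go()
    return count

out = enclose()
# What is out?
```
6400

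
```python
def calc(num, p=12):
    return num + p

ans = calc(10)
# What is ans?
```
22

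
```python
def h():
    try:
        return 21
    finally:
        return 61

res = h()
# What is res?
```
61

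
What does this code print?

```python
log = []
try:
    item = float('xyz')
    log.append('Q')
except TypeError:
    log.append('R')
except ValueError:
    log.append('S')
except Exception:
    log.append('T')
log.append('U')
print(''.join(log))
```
SU

ValueError matches before generic Exception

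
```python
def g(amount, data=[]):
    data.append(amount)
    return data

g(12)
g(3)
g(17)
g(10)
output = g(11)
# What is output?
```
[12, 3, 17, 10, 11]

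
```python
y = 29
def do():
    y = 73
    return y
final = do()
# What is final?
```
73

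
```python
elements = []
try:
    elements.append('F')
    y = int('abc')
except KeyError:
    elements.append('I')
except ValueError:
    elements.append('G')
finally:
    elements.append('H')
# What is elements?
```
['F', 'G', 'H']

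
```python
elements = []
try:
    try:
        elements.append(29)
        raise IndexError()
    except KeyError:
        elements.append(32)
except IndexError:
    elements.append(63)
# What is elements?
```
[29, 63]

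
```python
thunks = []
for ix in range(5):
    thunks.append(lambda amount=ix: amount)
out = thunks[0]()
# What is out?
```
0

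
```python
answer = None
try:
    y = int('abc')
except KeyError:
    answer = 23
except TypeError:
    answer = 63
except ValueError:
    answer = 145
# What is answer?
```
145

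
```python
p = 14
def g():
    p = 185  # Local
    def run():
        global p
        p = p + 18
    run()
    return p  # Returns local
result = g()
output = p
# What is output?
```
32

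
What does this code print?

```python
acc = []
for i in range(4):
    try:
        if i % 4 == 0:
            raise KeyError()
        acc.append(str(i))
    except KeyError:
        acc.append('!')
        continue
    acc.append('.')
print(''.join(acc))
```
!1.2.3.

continue in except skips rest of loop body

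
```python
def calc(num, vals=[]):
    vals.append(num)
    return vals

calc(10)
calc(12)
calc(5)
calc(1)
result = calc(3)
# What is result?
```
[10, 12, 5, 1, 3]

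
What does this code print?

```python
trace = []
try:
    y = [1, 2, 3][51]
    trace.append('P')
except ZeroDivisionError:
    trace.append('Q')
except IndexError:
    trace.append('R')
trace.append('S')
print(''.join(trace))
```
RS

IndexError is caught by its specific handler, not ZeroDivisionError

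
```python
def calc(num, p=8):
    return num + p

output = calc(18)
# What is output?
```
26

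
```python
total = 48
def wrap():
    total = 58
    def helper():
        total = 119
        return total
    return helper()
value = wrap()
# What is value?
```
119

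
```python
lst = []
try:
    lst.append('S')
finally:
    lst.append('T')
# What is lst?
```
['S', 'T']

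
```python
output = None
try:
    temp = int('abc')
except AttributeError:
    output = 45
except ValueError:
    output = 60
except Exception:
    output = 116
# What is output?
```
60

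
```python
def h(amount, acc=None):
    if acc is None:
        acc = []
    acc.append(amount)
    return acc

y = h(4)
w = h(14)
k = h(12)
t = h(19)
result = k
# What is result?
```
[12]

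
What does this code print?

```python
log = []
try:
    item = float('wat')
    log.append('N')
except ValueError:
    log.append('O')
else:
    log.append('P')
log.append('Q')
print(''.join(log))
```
OQ

else block skipped when exception is caught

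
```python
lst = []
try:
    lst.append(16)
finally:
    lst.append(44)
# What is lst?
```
[16, 44]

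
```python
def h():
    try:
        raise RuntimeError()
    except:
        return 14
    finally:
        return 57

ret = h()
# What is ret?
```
57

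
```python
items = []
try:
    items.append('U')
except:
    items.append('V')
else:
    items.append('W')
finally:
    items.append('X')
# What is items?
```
['U', 'W', 'X']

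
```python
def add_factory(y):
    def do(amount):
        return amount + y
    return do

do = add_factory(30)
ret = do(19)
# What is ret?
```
49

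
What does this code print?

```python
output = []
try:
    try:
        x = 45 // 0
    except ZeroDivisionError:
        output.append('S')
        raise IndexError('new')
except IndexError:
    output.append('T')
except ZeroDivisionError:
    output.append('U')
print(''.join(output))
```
ST

New IndexError raised, caught by outer IndexError handler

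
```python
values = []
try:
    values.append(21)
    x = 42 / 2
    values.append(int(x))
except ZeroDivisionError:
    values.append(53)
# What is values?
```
[21, 21]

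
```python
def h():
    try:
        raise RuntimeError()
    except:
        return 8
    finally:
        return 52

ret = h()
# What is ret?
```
52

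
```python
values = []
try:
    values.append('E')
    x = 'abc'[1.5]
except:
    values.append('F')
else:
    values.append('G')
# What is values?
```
['E', 'F']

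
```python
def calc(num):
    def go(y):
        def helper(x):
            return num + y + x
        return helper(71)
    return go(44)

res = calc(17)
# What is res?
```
132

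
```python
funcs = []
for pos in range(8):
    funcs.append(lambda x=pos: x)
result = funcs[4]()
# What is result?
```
4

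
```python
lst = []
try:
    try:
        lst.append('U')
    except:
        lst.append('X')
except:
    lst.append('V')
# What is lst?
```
['U']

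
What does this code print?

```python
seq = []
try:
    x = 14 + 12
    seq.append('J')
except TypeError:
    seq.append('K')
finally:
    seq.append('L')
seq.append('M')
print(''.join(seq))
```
JLM

finally runs after normal execution too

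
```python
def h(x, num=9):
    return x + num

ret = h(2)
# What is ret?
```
11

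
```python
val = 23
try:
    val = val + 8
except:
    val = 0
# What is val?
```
31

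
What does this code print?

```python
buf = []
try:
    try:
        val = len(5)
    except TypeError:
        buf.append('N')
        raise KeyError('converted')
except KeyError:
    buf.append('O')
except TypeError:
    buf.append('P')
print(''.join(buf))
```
NO

New KeyError raised, caught by outer KeyError handler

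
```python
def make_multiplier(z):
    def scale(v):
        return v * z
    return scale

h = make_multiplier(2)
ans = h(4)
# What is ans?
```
8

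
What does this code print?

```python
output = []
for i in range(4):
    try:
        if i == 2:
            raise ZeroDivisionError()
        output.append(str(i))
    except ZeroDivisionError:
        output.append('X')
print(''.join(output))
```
01X3

Exception on i=2 caught, loop continues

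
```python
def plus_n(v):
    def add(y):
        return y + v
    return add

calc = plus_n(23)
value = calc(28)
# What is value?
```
51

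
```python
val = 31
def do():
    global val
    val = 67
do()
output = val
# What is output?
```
67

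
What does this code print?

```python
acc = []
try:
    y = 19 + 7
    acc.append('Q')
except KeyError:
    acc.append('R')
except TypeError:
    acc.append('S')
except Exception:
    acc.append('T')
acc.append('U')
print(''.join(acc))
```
QU

No exception, try block completes normally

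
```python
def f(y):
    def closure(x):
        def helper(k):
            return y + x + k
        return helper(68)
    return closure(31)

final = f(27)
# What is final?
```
126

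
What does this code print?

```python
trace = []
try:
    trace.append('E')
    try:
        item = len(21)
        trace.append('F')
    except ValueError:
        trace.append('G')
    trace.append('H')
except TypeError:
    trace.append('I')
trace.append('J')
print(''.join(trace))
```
EIJ

Inner handler doesn't match, propagates to outer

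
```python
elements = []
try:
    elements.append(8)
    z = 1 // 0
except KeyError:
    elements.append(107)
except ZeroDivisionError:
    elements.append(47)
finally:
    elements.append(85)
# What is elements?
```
[8, 47, 85]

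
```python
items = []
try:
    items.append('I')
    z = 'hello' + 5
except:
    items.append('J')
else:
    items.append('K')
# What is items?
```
['I', 'J']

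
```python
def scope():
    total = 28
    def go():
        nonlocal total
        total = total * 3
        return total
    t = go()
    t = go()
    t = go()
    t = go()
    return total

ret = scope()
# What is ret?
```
2268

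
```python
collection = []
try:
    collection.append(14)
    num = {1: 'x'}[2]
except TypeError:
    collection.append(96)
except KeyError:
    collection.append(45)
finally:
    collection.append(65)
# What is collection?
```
[14, 45, 65]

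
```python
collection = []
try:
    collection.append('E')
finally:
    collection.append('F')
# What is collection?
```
['E', 'F']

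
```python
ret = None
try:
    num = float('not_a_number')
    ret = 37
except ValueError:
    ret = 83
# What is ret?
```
83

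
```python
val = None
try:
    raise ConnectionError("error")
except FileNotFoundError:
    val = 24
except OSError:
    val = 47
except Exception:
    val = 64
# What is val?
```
47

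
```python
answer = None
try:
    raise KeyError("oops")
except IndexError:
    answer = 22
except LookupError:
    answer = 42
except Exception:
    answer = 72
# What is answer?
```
42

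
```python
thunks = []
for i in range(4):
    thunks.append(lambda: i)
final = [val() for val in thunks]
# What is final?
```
[3, 3, 3, 3]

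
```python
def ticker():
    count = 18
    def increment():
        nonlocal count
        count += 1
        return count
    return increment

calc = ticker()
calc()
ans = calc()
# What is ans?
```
20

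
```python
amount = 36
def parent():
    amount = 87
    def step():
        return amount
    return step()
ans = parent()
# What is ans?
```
87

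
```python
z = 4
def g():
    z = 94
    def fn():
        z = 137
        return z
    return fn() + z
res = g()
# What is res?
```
231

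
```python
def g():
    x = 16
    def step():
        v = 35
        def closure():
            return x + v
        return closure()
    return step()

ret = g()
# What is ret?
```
51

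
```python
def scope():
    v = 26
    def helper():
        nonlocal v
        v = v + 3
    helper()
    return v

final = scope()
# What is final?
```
29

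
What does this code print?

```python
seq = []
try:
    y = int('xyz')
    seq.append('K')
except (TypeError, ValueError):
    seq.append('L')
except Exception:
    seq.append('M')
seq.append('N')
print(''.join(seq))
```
LN

ValueError matches tuple containing it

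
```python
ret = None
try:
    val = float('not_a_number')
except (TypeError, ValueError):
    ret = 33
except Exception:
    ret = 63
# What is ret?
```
33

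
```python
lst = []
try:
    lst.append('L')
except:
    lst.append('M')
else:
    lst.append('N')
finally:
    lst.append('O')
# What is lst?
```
['L', 'N', 'O']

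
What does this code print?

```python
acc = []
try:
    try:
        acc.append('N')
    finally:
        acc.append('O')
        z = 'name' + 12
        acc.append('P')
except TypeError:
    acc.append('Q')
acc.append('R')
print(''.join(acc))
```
NOQR

Exception in inner finally caught by outer except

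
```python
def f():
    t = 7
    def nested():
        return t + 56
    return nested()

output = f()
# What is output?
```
63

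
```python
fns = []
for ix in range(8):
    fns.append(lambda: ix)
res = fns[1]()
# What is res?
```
7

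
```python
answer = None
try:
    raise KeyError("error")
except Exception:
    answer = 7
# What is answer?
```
7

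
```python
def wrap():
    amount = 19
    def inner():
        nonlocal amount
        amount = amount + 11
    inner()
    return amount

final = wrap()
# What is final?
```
30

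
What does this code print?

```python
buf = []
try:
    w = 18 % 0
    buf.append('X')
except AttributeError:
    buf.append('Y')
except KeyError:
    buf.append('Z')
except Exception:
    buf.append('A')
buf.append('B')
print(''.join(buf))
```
AB

ZeroDivisionError not specifically caught, falls to Exception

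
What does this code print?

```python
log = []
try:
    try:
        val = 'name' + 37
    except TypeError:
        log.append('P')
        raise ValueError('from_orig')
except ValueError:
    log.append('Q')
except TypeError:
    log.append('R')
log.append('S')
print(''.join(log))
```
PQS

ValueError raised and caught, original TypeError not re-raised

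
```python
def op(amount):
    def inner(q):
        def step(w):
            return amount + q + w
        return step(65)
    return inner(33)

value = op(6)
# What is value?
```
104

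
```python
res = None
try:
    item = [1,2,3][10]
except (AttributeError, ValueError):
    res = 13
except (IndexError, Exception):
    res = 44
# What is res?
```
44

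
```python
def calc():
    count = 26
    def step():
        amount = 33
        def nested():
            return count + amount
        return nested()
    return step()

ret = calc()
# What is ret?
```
59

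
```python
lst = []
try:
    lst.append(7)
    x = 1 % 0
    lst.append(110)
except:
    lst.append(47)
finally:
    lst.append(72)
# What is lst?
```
[7, 47, 72]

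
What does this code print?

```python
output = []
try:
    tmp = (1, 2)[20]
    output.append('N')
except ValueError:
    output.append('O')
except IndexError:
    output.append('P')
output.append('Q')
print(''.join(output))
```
PQ

IndexError is caught by its specific handler, not ValueError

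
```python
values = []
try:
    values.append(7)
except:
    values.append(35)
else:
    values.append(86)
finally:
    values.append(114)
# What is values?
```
[7, 86, 114]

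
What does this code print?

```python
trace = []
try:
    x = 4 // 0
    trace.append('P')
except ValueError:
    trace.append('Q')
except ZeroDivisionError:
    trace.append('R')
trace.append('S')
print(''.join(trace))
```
RS

ZeroDivisionError is caught by its specific handler, not ValueError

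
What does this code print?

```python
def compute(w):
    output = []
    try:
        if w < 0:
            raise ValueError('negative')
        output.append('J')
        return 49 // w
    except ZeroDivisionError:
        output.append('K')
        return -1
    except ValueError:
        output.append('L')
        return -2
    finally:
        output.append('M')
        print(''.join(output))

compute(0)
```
JKM

w=0 causes ZeroDivisionError, caught, finally prints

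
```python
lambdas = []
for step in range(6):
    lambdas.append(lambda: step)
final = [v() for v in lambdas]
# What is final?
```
[5, 5, 5, 5, 5, 5]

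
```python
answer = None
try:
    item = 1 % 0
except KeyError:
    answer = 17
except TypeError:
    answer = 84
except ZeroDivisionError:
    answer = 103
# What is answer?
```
103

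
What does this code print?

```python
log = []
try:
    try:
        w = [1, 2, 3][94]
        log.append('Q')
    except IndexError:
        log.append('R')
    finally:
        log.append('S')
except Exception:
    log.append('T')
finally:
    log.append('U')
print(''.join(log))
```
RSU

Both finally blocks run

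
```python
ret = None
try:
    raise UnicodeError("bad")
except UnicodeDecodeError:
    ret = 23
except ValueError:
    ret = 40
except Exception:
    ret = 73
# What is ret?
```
40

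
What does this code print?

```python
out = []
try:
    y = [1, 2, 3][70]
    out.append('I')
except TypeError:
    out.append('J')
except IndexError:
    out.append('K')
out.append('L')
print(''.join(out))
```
KL

IndexError is caught by its specific handler, not TypeError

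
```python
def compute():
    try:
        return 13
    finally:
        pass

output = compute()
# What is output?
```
13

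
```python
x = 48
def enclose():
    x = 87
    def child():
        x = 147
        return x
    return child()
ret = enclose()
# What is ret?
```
147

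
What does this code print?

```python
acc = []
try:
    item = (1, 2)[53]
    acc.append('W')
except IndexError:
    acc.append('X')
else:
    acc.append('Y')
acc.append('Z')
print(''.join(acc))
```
XZ

else block skipped when exception is caught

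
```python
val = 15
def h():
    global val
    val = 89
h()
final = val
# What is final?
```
89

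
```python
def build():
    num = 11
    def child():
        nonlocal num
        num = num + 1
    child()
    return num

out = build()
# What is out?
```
12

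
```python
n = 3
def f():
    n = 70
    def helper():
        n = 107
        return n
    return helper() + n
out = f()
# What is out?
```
177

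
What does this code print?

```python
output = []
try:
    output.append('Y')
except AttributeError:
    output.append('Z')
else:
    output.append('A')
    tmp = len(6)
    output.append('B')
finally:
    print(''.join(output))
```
YA

Try succeeds, else appends 'A', TypeError in else is uncaught, finally prints before exception propagates ('B' never appended)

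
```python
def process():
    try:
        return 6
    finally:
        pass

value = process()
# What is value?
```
6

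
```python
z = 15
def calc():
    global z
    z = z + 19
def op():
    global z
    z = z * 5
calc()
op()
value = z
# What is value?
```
170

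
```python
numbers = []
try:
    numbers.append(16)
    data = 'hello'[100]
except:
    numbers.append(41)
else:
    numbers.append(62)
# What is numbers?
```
[16, 41]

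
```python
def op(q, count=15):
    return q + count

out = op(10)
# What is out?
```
25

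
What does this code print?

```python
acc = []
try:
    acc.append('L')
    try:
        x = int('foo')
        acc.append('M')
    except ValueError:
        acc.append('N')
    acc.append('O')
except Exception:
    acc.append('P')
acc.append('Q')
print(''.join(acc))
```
LNOQ

Inner exception caught by inner handler, outer continues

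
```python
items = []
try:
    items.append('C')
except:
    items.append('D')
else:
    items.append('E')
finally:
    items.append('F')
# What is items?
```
['C', 'E', 'F']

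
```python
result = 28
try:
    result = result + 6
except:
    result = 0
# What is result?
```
34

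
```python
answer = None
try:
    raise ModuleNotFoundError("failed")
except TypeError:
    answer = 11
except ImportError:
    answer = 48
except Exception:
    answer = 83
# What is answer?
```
48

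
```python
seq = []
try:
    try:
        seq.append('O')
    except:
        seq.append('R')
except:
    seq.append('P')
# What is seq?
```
['O']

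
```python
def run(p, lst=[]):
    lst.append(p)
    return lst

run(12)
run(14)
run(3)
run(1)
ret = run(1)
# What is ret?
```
[12, 14, 3, 1, 1]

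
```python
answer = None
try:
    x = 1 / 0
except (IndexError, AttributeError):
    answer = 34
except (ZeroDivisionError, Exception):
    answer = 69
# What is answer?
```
69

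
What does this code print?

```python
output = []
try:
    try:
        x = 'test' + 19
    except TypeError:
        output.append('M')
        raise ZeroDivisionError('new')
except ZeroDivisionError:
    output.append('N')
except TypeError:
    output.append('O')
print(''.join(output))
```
MN

New ZeroDivisionError raised, caught by outer ZeroDivisionError handler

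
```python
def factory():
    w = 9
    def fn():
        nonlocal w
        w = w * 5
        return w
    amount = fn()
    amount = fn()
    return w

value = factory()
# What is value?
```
225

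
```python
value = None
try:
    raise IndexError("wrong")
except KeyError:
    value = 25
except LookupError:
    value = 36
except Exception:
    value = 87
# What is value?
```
36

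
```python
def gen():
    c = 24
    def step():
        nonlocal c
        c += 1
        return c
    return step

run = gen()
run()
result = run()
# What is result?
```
26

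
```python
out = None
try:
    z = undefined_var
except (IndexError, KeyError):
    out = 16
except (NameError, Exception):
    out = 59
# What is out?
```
59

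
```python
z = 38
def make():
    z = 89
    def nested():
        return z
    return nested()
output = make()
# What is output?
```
89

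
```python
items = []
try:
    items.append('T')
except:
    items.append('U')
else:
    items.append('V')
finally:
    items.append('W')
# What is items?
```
['T', 'V', 'W']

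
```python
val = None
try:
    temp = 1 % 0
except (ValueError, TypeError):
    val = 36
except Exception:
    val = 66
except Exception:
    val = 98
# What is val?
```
66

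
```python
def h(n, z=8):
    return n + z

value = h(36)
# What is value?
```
44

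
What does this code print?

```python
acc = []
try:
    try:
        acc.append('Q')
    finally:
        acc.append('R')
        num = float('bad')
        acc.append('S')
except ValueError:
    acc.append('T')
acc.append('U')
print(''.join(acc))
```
QRTU

Exception in inner finally caught by outer except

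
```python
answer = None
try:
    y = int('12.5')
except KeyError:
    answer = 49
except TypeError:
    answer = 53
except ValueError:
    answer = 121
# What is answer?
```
121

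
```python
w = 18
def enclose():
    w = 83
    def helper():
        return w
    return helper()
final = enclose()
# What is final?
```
83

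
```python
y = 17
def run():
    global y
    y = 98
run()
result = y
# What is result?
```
98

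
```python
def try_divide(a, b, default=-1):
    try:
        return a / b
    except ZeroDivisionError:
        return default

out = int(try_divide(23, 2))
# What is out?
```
11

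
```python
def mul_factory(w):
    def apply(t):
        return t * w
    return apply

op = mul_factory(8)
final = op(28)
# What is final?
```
224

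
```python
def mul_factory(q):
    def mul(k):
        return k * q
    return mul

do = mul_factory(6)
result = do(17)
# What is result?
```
102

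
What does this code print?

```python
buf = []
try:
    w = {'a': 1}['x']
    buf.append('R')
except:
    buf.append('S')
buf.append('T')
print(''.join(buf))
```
ST

Exception raised in try, caught by bare except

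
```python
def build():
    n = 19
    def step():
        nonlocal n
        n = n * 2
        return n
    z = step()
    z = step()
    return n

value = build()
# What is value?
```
76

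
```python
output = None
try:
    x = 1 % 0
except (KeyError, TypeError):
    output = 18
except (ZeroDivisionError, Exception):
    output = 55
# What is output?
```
55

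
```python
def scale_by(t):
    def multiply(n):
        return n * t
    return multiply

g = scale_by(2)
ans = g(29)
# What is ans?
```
58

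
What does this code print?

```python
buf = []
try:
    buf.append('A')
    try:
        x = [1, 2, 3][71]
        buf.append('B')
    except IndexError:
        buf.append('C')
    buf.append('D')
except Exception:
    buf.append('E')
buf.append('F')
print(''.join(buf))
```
ACDF

Inner exception caught by inner handler, outer continues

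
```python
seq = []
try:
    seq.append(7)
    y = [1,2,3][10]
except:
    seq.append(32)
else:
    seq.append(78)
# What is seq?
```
[7, 32]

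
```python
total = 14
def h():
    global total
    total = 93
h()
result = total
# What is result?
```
93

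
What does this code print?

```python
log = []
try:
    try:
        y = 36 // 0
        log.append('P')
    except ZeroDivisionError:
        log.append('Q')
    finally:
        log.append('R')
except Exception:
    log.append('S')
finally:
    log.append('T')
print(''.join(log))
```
QRT

Both finally blocks run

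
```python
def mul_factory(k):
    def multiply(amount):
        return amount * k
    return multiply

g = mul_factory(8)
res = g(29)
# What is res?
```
232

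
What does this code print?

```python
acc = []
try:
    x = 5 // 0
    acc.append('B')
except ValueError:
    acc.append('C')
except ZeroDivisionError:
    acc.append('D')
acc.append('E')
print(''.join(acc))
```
DE

ZeroDivisionError is caught by its specific handler, not ValueError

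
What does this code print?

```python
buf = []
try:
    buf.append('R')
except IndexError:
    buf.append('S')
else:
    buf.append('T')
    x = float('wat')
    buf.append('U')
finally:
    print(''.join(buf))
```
RT

Try succeeds, else appends 'T', ValueError in else is uncaught, finally prints before exception propagates ('U' never appended)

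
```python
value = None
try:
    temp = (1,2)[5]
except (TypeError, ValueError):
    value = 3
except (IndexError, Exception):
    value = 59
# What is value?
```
59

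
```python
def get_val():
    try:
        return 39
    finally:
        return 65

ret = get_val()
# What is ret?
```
65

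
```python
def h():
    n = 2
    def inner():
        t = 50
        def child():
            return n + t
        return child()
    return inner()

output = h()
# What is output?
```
52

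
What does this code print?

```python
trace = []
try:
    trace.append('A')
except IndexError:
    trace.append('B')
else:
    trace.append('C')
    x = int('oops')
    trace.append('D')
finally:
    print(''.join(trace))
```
AC

Try succeeds, else appends 'C', ValueError in else is uncaught, finally prints before exception propagates ('D' never appended)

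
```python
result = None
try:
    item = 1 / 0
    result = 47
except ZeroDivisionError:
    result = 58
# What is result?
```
58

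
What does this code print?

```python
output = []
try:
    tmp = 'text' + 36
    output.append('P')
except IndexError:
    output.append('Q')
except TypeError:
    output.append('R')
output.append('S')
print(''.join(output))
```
RS

TypeError is caught by its specific handler, not IndexError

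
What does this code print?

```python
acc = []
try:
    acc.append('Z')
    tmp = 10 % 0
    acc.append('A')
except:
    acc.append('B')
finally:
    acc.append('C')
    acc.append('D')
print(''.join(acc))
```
ZBCD

Code before exception runs, then except, then all of finally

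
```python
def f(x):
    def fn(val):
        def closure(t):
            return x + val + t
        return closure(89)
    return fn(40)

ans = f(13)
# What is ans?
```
142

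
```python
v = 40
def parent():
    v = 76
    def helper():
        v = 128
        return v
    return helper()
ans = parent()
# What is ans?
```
128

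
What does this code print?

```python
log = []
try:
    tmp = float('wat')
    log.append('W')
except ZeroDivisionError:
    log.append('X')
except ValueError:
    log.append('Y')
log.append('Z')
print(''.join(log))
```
YZ

ValueError is caught by its specific handler, not ZeroDivisionError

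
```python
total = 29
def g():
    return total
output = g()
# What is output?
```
29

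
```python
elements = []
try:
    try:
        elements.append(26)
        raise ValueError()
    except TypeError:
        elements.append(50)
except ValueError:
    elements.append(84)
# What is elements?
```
[26, 84]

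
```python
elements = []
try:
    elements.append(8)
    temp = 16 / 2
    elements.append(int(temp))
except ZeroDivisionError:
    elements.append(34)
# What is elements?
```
[8, 8]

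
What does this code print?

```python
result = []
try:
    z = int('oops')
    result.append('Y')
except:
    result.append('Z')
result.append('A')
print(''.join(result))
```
ZA

Exception raised in try, caught by bare except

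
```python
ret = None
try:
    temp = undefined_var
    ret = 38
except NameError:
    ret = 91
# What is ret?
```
91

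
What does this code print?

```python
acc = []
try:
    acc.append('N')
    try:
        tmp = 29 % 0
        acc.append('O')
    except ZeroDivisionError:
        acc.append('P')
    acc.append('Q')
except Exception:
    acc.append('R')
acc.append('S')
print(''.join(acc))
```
NPQS

Inner exception caught by inner handler, outer continues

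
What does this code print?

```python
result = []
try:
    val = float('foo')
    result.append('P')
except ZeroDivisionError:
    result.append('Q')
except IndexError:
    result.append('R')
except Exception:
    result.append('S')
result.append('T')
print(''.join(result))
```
ST

ValueError not specifically caught, falls to Exception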